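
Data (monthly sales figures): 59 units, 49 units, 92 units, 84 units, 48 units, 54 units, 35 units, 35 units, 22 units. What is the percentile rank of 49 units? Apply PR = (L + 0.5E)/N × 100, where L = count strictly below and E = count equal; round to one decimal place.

N = 9.
Strictly below 49: 4. Equal to 49: 1.
PR = (4 + 0.5·1)/9 × 100 = 50.0

50.0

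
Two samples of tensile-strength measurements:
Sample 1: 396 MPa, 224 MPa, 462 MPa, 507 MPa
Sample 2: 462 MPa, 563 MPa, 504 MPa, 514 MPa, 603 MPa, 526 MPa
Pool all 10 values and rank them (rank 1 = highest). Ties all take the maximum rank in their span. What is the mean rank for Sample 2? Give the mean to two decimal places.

Sorted (descending): 603, 563, 526, 514, 507, 504, 462, 462, 396, 224
The 2 values of 462 occupy positions 7–8 → each gets rank 8.
Sample 2 values → pooled ranks: 462→8, 563→2, 504→6, 514→4, 603→1, 526→3
Mean rank = (8 + 2 + 6 + 4 + 1 + 3) / 6 = 4.00

4.00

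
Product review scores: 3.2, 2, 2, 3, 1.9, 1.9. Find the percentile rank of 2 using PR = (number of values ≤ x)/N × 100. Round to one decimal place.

66.7

N = 6.
Strictly below 2: 2. Equal to 2: 2.
PR = 4/6 × 100 = 66.7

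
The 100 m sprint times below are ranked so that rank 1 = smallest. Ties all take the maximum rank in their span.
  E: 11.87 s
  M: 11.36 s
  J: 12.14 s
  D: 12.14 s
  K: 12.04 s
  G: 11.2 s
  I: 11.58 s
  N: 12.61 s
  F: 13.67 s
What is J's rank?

7

Sorted (ascending): 11.2, 11.36, 11.58, 11.87, 12.04, 12.14, 12.14, 12.61, 13.67
The 2 values of 12.14 occupy positions 6–7 → each gets rank 7.
J has value 12.14 s → rank 7.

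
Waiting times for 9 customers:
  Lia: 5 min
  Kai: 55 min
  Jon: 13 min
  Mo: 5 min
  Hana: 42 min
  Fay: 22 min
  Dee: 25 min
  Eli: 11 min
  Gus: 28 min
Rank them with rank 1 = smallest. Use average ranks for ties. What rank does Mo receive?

Sorted (ascending): 5, 5, 11, 13, 22, 25, 28, 42, 55
The 2 values of 5 occupy positions 1–2 → average rank (1+2)/2 = 1.5.
Mo has value 5 min → rank 1.5.

1.5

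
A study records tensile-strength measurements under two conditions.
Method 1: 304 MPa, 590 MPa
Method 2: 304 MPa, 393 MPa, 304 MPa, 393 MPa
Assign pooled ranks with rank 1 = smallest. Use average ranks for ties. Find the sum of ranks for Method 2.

13

Sorted (ascending): 304, 304, 304, 393, 393, 590
The 3 values of 304 occupy positions 1–3 → average rank 2.
The 2 values of 393 occupy positions 4–5 → average rank (4+5)/2 = 4.5.
Method 2 values → pooled ranks: 304→2, 393→4.5, 304→2, 393→4.5
Rank sum = 2 + 4.5 + 2 + 4.5 = 13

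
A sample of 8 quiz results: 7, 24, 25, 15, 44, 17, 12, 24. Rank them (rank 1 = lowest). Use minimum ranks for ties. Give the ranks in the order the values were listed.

1, 5, 7, 3, 8, 4, 2, 5

Sorted (ascending): 7, 12, 15, 17, 24, 24, 25, 44
The 2 values of 24 occupy positions 5–6 → each gets rank 5.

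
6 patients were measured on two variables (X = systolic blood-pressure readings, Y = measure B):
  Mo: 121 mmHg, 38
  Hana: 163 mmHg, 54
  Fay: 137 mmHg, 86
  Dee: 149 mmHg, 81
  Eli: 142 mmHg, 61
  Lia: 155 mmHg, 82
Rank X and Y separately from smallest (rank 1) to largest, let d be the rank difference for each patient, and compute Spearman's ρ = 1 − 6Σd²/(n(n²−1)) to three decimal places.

Ranks of variable 1: 1, 6, 2, 4, 3, 5
Ranks of variable 2: 1, 2, 6, 4, 3, 5
d = r₁ − r₂: 0, 4, -4, 0, 0, 0
d²: 0, 16, 16, 0, 0, 0; Σd² = 32
ρ = 1 − 6·32/(6·35) = 1 − 192/210 = 0.086

0.086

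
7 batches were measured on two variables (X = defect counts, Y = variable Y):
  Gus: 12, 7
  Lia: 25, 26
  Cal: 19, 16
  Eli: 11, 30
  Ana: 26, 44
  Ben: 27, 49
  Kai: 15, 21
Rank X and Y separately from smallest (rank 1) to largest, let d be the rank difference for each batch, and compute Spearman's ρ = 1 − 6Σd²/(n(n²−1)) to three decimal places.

0.607

Ranks of variable 1: 2, 5, 4, 1, 6, 7, 3
Ranks of variable 2: 1, 4, 2, 5, 6, 7, 3
d = r₁ − r₂: 1, 1, 2, -4, 0, 0, 0
d²: 1, 1, 4, 16, 0, 0, 0; Σd² = 22
ρ = 1 − 6·22/(7·48) = 1 − 132/336 = 0.607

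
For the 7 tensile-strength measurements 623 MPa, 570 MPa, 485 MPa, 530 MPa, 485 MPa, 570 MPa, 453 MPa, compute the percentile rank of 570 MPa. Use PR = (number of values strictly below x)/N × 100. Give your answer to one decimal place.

N = 7.
Strictly below 570: 4. Equal to 570: 2.
PR = 4/7 × 100 = 57.1

57.1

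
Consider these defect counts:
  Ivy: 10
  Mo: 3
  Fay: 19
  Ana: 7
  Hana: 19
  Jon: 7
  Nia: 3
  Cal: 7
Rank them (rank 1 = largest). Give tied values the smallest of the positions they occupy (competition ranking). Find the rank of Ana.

Sorted (descending): 19, 19, 10, 7, 7, 7, 3, 3
The 2 values of 19 occupy positions 1–2 → each gets rank 1.
The 3 values of 7 occupy positions 4–6 → each gets rank 4.
The 2 values of 3 occupy positions 7–8 → each gets rank 7.
Ana has value 7 → rank 4.

4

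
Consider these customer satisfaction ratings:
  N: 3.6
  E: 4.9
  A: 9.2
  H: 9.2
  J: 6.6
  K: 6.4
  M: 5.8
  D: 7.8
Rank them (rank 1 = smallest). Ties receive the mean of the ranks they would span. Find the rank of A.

7.5

Sorted (ascending): 3.6, 4.9, 5.8, 6.4, 6.6, 7.8, 9.2, 9.2
The 2 values of 9.2 occupy positions 7–8 → average rank (7+8)/2 = 7.5.
A has value 9.2 → rank 7.5.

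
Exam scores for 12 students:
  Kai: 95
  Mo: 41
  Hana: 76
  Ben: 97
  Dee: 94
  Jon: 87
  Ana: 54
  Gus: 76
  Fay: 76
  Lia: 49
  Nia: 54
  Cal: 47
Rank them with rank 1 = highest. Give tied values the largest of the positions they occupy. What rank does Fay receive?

Sorted (descending): 97, 95, 94, 87, 76, 76, 76, 54, 54, 49, 47, 41
The 3 values of 76 occupy positions 5–7 → each gets rank 7.
The 2 values of 54 occupy positions 8–9 → each gets rank 9.
Fay has value 76 → rank 7.

7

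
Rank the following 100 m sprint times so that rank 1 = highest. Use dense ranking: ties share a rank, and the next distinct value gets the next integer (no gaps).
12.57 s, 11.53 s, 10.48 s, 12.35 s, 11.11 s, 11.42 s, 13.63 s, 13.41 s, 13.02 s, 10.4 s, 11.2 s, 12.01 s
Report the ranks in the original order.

Sorted (descending): 13.63, 13.41, 13.02, 12.57, 12.35, 12.01, 11.53, 11.42, 11.2, 11.11, 10.48, 10.4
No ties — each value takes its position as its rank.

4, 7, 11, 5, 10, 8, 1, 2, 3, 12, 9, 6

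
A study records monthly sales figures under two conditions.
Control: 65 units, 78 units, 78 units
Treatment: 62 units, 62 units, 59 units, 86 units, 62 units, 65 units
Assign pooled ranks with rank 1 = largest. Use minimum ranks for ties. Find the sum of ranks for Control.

8

Sorted (descending): 86, 78, 78, 65, 65, 62, 62, 62, 59
The 2 values of 78 occupy positions 2–3 → each gets rank 2.
The 2 values of 65 occupy positions 4–5 → each gets rank 4.
The 3 values of 62 occupy positions 6–8 → each gets rank 6.
Control values → pooled ranks: 65→4, 78→2, 78→2
Rank sum = 4 + 2 + 2 = 8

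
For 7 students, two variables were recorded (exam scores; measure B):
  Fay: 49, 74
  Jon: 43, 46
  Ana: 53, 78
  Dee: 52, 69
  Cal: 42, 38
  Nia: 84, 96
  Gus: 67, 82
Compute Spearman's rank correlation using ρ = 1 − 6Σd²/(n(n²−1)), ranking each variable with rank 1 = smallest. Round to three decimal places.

Ranks of variable 1: 3, 2, 5, 4, 1, 7, 6
Ranks of variable 2: 4, 2, 5, 3, 1, 7, 6
d = r₁ − r₂: -1, 0, 0, 1, 0, 0, 0
d²: 1, 0, 0, 1, 0, 0, 0; Σd² = 2
ρ = 1 − 6·2/(7·48) = 1 − 12/336 = 0.964

0.964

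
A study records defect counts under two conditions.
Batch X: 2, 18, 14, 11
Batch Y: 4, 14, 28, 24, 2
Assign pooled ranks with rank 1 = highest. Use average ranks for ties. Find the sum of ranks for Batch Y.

Sorted (descending): 28, 24, 18, 14, 14, 11, 4, 2, 2
The 2 values of 14 occupy positions 4–5 → average rank (4+5)/2 = 4.5.
The 2 values of 2 occupy positions 8–9 → average rank (8+9)/2 = 8.5.
Batch Y values → pooled ranks: 4→7, 14→4.5, 28→1, 24→2, 2→8.5
Rank sum = 7 + 4.5 + 1 + 2 + 8.5 = 23

23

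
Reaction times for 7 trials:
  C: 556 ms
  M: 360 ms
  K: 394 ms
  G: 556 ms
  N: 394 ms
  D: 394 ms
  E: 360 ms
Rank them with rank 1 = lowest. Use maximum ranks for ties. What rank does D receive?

5

Sorted (ascending): 360, 360, 394, 394, 394, 556, 556
The 2 values of 360 occupy positions 1–2 → each gets rank 2.
The 3 values of 394 occupy positions 3–5 → each gets rank 5.
The 2 values of 556 occupy positions 6–7 → each gets rank 7.
D has value 394 ms → rank 5.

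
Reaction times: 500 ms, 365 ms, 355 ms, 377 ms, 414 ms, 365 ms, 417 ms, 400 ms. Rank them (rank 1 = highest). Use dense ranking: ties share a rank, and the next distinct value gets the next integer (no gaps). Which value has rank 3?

Sorted (descending): 500, 417, 414, 400, 377, 365, 365, 355
The 2 values of 365 share dense rank 6.
Remaining distinct values take the next consecutive integers.
Rank 3 → value 414.

414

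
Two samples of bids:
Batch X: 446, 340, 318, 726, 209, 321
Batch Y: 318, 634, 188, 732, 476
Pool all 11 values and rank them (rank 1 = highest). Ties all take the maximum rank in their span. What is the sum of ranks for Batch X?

Sorted (descending): 732, 726, 634, 476, 446, 340, 321, 318, 318, 209, 188
The 2 values of 318 occupy positions 8–9 → each gets rank 9.
Batch X values → pooled ranks: 446→5, 340→6, 318→9, 726→2, 209→10, 321→7
Rank sum = 5 + 6 + 9 + 2 + 10 + 7 = 39

39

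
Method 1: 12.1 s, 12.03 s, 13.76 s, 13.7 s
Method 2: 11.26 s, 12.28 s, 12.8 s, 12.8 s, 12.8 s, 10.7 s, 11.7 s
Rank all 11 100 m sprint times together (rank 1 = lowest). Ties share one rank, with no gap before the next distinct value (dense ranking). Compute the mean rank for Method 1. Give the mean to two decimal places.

6.50

Sorted (ascending): 10.7, 11.26, 11.7, 12.03, 12.1, 12.28, 12.8, 12.8, 12.8, 13.7, 13.76
The 3 values of 12.8 share dense rank 7.
Remaining distinct values take the next consecutive integers.
Method 1 values → pooled ranks: 12.1→5, 12.03→4, 13.76→9, 13.7→8
Mean rank = (5 + 4 + 9 + 8) / 4 = 6.50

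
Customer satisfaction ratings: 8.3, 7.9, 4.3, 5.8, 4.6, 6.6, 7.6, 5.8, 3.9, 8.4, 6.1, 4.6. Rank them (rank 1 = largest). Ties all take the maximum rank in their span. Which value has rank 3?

Sorted (descending): 8.4, 8.3, 7.9, 7.6, 6.6, 6.1, 5.8, 5.8, 4.6, 4.6, 4.3, 3.9
The 2 values of 5.8 occupy positions 7–8 → each gets rank 8.
The 2 values of 4.6 occupy positions 9–10 → each gets rank 10.
Rank 3 → value 7.9.

7.9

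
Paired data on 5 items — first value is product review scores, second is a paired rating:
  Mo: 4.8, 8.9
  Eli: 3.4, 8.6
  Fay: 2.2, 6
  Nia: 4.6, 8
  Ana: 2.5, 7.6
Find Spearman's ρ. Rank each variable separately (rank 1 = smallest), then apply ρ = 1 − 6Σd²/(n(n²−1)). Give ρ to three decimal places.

Ranks of variable 1: 5, 3, 1, 4, 2
Ranks of variable 2: 5, 4, 1, 3, 2
d = r₁ − r₂: 0, -1, 0, 1, 0
d²: 0, 1, 0, 1, 0; Σd² = 2
ρ = 1 − 6·2/(5·24) = 1 − 12/120 = 0.900

0.900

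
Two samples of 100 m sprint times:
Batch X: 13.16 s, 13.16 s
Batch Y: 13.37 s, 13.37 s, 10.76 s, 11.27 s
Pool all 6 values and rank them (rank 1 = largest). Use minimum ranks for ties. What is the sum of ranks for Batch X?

6

Sorted (descending): 13.37, 13.37, 13.16, 13.16, 11.27, 10.76
The 2 values of 13.37 occupy positions 1–2 → each gets rank 1.
The 2 values of 13.16 occupy positions 3–4 → each gets rank 3.
Batch X values → pooled ranks: 13.16→3, 13.16→3
Rank sum = 3 + 3 = 6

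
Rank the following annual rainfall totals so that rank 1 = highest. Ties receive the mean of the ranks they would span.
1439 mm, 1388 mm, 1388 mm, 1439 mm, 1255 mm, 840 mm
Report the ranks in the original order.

Sorted (descending): 1439, 1439, 1388, 1388, 1255, 840
The 2 values of 1439 occupy positions 1–2 → average rank (1+2)/2 = 1.5.
The 2 values of 1388 occupy positions 3–4 → average rank (3+4)/2 = 3.5.

1.5, 3.5, 3.5, 1.5, 5, 6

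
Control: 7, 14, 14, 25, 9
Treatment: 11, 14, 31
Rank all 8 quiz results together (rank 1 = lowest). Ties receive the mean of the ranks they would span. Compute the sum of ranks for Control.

20

Sorted (ascending): 7, 9, 11, 14, 14, 14, 25, 31
The 3 values of 14 occupy positions 4–6 → average rank 5.
Control values → pooled ranks: 7→1, 14→5, 14→5, 25→7, 9→2
Rank sum = 1 + 5 + 5 + 7 + 2 = 20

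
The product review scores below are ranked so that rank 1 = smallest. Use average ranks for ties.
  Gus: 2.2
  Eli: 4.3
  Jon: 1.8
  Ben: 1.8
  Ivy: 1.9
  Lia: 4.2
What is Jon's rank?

Sorted (ascending): 1.8, 1.8, 1.9, 2.2, 4.2, 4.3
The 2 values of 1.8 occupy positions 1–2 → average rank (1+2)/2 = 1.5.
Jon has value 1.8 → rank 1.5.

1.5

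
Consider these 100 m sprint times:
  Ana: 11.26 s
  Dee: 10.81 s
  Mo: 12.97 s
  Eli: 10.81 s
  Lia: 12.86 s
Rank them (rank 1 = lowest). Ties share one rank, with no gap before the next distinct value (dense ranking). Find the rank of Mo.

Sorted (ascending): 10.81, 10.81, 11.26, 12.86, 12.97
The 2 values of 10.81 share dense rank 1.
Remaining distinct values take the next consecutive integers.
Mo has value 12.97 s → rank 4.

4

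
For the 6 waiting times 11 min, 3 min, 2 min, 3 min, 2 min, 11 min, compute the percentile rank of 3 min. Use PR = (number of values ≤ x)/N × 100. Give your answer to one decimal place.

N = 6.
Strictly below 3: 2. Equal to 3: 2.
PR = 4/6 × 100 = 66.7

66.7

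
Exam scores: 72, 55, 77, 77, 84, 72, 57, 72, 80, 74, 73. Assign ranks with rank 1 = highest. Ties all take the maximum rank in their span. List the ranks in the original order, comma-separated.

Sorted (descending): 84, 80, 77, 77, 74, 73, 72, 72, 72, 57, 55
The 2 values of 77 occupy positions 3–4 → each gets rank 4.
The 3 values of 72 occupy positions 7–9 → each gets rank 9.

9, 11, 4, 4, 1, 9, 10, 9, 2, 5, 6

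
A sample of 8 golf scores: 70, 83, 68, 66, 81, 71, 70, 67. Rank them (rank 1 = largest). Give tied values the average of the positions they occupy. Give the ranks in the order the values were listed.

Sorted (descending): 83, 81, 71, 70, 70, 68, 67, 66
The 2 values of 70 occupy positions 4–5 → average rank (4+5)/2 = 4.5.

4.5, 1, 6, 8, 2, 3, 4.5, 7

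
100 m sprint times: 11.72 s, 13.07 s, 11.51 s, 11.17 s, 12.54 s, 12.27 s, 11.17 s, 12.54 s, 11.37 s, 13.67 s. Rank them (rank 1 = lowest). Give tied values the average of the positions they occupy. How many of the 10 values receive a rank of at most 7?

6

Sorted (ascending): 11.17, 11.17, 11.37, 11.51, 11.72, 12.27, 12.54, 12.54, 13.07, 13.67
The 2 values of 11.17 occupy positions 1–2 → average rank (1+2)/2 = 1.5.
The 2 values of 12.54 occupy positions 7–8 → average rank (7+8)/2 = 7.5.
Ranks ≤ 7: {1.5, 1.5, 3, 4, 5, 6} → 6 values.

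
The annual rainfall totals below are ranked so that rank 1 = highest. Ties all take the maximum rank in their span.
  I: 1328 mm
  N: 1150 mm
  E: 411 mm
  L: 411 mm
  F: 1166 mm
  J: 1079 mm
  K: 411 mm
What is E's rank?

Sorted (descending): 1328, 1166, 1150, 1079, 411, 411, 411
The 3 values of 411 occupy positions 5–7 → each gets rank 7.
E has value 411 mm → rank 7.

7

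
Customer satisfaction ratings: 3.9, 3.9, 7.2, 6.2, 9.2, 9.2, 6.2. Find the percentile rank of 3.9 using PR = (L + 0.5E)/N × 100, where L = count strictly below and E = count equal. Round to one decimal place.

N = 7.
Strictly below 3.9: 0. Equal to 3.9: 2.
PR = (0 + 0.5·2)/7 × 100 = 14.3

14.3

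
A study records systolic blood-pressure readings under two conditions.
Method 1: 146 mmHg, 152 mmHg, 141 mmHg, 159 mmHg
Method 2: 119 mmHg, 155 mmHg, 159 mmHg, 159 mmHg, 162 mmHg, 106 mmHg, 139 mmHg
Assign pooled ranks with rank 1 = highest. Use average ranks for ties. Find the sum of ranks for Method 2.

Sorted (descending): 162, 159, 159, 159, 155, 152, 146, 141, 139, 119, 106
The 3 values of 159 occupy positions 2–4 → average rank 3.
Method 2 values → pooled ranks: 119→10, 155→5, 159→3, 159→3, 162→1, 106→11, 139→9
Rank sum = 10 + 5 + 3 + 3 + 1 + 11 + 9 = 42

42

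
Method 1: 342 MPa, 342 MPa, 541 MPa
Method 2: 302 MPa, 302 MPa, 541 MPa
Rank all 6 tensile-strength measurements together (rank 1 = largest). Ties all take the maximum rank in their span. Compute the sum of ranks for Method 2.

14

Sorted (descending): 541, 541, 342, 342, 302, 302
The 2 values of 541 occupy positions 1–2 → each gets rank 2.
The 2 values of 342 occupy positions 3–4 → each gets rank 4.
The 2 values of 302 occupy positions 5–6 → each gets rank 6.
Method 2 values → pooled ranks: 302→6, 302→6, 541→2
Rank sum = 6 + 6 + 2 = 14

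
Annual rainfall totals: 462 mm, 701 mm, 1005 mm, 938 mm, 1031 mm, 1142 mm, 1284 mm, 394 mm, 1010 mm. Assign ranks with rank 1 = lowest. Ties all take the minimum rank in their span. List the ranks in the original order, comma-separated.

Sorted (ascending): 394, 462, 701, 938, 1005, 1010, 1031, 1142, 1284
No ties — each value takes its position as its rank.

2, 3, 5, 4, 7, 8, 9, 1, 6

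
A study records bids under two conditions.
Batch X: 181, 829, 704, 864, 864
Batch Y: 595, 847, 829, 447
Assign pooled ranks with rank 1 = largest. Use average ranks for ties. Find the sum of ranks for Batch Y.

22.5

Sorted (descending): 864, 864, 847, 829, 829, 704, 595, 447, 181
The 2 values of 864 occupy positions 1–2 → average rank (1+2)/2 = 1.5.
The 2 values of 829 occupy positions 4–5 → average rank (4+5)/2 = 4.5.
Batch Y values → pooled ranks: 595→7, 847→3, 829→4.5, 447→8
Rank sum = 7 + 3 + 4.5 + 8 = 22.5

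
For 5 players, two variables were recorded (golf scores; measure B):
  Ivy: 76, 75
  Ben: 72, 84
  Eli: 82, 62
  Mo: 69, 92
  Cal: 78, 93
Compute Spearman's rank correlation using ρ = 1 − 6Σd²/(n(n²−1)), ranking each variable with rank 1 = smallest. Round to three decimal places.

-0.400

Ranks of variable 1: 3, 2, 5, 1, 4
Ranks of variable 2: 2, 3, 1, 4, 5
d = r₁ − r₂: 1, -1, 4, -3, -1
d²: 1, 1, 16, 9, 1; Σd² = 28
ρ = 1 − 6·28/(5·24) = 1 − 168/120 = -0.400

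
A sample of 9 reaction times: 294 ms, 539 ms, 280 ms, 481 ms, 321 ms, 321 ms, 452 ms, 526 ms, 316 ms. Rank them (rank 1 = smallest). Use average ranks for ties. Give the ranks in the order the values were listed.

Sorted (ascending): 280, 294, 316, 321, 321, 452, 481, 526, 539
The 2 values of 321 occupy positions 4–5 → average rank (4+5)/2 = 4.5.

2, 9, 1, 7, 4.5, 4.5, 6, 8, 3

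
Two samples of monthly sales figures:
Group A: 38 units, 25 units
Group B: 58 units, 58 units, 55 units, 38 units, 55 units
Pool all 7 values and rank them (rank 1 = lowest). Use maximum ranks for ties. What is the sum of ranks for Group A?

Sorted (ascending): 25, 38, 38, 55, 55, 58, 58
The 2 values of 38 occupy positions 2–3 → each gets rank 3.
The 2 values of 55 occupy positions 4–5 → each gets rank 5.
The 2 values of 58 occupy positions 6–7 → each gets rank 7.
Group A values → pooled ranks: 38→3, 25→1
Rank sum = 3 + 1 = 4

4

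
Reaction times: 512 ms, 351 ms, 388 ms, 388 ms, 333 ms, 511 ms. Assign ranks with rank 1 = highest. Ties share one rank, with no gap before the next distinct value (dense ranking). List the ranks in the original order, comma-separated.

1, 4, 3, 3, 5, 2

Sorted (descending): 512, 511, 388, 388, 351, 333
The 2 values of 388 share dense rank 3.
Remaining distinct values take the next consecutive integers.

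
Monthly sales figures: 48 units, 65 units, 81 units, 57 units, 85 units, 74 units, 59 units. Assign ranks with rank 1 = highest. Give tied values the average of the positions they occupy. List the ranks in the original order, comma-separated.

Sorted (descending): 85, 81, 74, 65, 59, 57, 48
No ties — each value takes its position as its rank.

7, 4, 2, 6, 1, 3, 5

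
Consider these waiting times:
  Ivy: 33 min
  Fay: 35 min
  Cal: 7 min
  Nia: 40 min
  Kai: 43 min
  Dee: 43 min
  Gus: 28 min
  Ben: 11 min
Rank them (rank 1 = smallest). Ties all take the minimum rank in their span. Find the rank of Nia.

Sorted (ascending): 7, 11, 28, 33, 35, 40, 43, 43
The 2 values of 43 occupy positions 7–8 → each gets rank 7.
Nia has value 40 min → rank 6.

6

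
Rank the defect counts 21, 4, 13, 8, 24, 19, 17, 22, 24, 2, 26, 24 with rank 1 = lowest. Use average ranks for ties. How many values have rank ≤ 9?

8

Sorted (ascending): 2, 4, 8, 13, 17, 19, 21, 22, 24, 24, 24, 26
The 3 values of 24 occupy positions 9–11 → average rank 10.
Ranks ≤ 9: {1, 2, 3, 4, 5, 6, 7, 8} → 8 values.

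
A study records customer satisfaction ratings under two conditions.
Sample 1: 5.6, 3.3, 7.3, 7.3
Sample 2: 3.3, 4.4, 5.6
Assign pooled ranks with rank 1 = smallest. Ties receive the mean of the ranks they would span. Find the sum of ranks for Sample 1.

19

Sorted (ascending): 3.3, 3.3, 4.4, 5.6, 5.6, 7.3, 7.3
The 2 values of 3.3 occupy positions 1–2 → average rank (1+2)/2 = 1.5.
The 2 values of 5.6 occupy positions 4–5 → average rank (4+5)/2 = 4.5.
The 2 values of 7.3 occupy positions 6–7 → average rank (6+7)/2 = 6.5.
Sample 1 values → pooled ranks: 5.6→4.5, 3.3→1.5, 7.3→6.5, 7.3→6.5
Rank sum = 4.5 + 1.5 + 6.5 + 6.5 = 19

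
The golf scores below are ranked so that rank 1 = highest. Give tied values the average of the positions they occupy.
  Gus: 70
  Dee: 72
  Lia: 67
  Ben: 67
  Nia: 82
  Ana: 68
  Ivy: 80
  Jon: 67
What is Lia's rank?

Sorted (descending): 82, 80, 72, 70, 68, 67, 67, 67
The 3 values of 67 occupy positions 6–8 → average rank 7.
Lia has value 67 → rank 7.

7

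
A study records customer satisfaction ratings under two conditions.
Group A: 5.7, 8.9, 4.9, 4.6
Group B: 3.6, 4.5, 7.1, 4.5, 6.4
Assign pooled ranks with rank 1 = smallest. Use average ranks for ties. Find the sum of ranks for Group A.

24

Sorted (ascending): 3.6, 4.5, 4.5, 4.6, 4.9, 5.7, 6.4, 7.1, 8.9
The 2 values of 4.5 occupy positions 2–3 → average rank (2+3)/2 = 2.5.
Group A values → pooled ranks: 5.7→6, 8.9→9, 4.9→5, 4.6→4
Rank sum = 6 + 9 + 5 + 4 = 24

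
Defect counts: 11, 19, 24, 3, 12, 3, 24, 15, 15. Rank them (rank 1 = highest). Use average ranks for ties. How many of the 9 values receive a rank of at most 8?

Sorted (descending): 24, 24, 19, 15, 15, 12, 11, 3, 3
The 2 values of 24 occupy positions 1–2 → average rank (1+2)/2 = 1.5.
The 2 values of 15 occupy positions 4–5 → average rank (4+5)/2 = 4.5.
The 2 values of 3 occupy positions 8–9 → average rank (8+9)/2 = 8.5.
Ranks ≤ 8: {1.5, 1.5, 3, 4.5, 4.5, 6, 7} → 7 values.

7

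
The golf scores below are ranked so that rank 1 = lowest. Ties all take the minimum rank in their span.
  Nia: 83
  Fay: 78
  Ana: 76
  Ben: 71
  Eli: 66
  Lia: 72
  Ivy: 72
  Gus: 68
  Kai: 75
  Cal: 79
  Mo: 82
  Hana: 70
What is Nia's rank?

Sorted (ascending): 66, 68, 70, 71, 72, 72, 75, 76, 78, 79, 82, 83
The 2 values of 72 occupy positions 5–6 → each gets rank 5.
Nia has value 83 → rank 12.

12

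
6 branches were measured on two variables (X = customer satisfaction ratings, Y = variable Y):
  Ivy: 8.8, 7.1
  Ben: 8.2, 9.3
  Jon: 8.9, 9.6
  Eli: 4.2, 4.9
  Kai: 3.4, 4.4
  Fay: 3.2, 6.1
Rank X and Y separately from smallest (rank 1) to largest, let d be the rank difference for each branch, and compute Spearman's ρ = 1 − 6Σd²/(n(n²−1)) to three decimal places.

0.771

Ranks of variable 1: 5, 4, 6, 3, 2, 1
Ranks of variable 2: 4, 5, 6, 2, 1, 3
d = r₁ − r₂: 1, -1, 0, 1, 1, -2
d²: 1, 1, 0, 1, 1, 4; Σd² = 8
ρ = 1 − 6·8/(6·35) = 1 − 48/210 = 0.771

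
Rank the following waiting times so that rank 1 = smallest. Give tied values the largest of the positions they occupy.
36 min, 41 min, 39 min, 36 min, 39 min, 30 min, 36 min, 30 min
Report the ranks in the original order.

Sorted (ascending): 30, 30, 36, 36, 36, 39, 39, 41
The 2 values of 30 occupy positions 1–2 → each gets rank 2.
The 3 values of 36 occupy positions 3–5 → each gets rank 5.
The 2 values of 39 occupy positions 6–7 → each gets rank 7.

5, 8, 7, 5, 7, 2, 5, 2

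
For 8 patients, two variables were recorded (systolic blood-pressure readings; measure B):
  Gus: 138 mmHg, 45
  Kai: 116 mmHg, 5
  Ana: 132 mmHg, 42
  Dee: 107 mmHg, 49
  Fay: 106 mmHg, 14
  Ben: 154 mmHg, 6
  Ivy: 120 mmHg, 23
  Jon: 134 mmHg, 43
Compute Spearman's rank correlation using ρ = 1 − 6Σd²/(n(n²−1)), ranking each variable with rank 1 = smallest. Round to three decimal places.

0.048

Ranks of variable 1: 7, 3, 5, 2, 1, 8, 4, 6
Ranks of variable 2: 7, 1, 5, 8, 3, 2, 4, 6
d = r₁ − r₂: 0, 2, 0, -6, -2, 6, 0, 0
d²: 0, 4, 0, 36, 4, 36, 0, 0; Σd² = 80
ρ = 1 − 6·80/(8·63) = 1 − 480/504 = 0.048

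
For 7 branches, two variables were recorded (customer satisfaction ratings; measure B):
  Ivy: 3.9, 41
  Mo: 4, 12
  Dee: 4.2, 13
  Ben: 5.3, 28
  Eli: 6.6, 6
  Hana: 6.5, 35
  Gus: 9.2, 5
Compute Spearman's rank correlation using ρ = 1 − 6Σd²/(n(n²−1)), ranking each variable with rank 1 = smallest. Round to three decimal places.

-0.643

Ranks of variable 1: 1, 2, 3, 4, 6, 5, 7
Ranks of variable 2: 7, 3, 4, 5, 2, 6, 1
d = r₁ − r₂: -6, -1, -1, -1, 4, -1, 6
d²: 36, 1, 1, 1, 16, 1, 36; Σd² = 92
ρ = 1 − 6·92/(7·48) = 1 − 552/336 = -0.643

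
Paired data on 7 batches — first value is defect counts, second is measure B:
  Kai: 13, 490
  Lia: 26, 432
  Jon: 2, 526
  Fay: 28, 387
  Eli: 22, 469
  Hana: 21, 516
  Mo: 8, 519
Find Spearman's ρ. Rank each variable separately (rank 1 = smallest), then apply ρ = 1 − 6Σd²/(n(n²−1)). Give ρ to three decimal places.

-0.964

Ranks of variable 1: 3, 6, 1, 7, 5, 4, 2
Ranks of variable 2: 4, 2, 7, 1, 3, 5, 6
d = r₁ − r₂: -1, 4, -6, 6, 2, -1, -4
d²: 1, 16, 36, 36, 4, 1, 16; Σd² = 110
ρ = 1 − 6·110/(7·48) = 1 − 660/336 = -0.964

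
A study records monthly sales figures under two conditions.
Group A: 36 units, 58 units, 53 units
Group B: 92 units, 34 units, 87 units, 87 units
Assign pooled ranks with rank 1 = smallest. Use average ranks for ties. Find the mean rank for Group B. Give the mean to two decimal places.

Sorted (ascending): 34, 36, 53, 58, 87, 87, 92
The 2 values of 87 occupy positions 5–6 → average rank (5+6)/2 = 5.5.
Group B values → pooled ranks: 92→7, 34→1, 87→5.5, 87→5.5
Mean rank = (7 + 1 + 5.5 + 5.5) / 4 = 4.75

4.75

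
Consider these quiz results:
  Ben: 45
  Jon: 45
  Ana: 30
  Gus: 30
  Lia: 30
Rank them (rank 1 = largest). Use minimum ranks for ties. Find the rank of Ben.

Sorted (descending): 45, 45, 30, 30, 30
The 2 values of 45 occupy positions 1–2 → each gets rank 1.
The 3 values of 30 occupy positions 3–5 → each gets rank 3.
Ben has value 45 → rank 1.

1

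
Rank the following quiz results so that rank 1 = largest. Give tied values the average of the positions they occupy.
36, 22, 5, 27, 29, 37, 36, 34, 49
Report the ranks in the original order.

3.5, 8, 9, 7, 6, 2, 3.5, 5, 1

Sorted (descending): 49, 37, 36, 36, 34, 29, 27, 22, 5
The 2 values of 36 occupy positions 3–4 → average rank (3+4)/2 = 3.5.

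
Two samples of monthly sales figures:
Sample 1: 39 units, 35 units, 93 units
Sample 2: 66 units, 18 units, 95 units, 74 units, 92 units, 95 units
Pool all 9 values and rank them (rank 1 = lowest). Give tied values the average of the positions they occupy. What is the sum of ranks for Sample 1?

12

Sorted (ascending): 18, 35, 39, 66, 74, 92, 93, 95, 95
The 2 values of 95 occupy positions 8–9 → average rank (8+9)/2 = 8.5.
Sample 1 values → pooled ranks: 39→3, 35→2, 93→7
Rank sum = 3 + 2 + 7 = 12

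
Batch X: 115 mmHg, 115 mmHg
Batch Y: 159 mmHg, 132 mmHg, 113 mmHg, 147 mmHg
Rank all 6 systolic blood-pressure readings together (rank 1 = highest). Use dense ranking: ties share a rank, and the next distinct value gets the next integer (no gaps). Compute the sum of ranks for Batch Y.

11

Sorted (descending): 159, 147, 132, 115, 115, 113
The 2 values of 115 share dense rank 4.
Remaining distinct values take the next consecutive integers.
Batch Y values → pooled ranks: 159→1, 132→3, 113→5, 147→2
Rank sum = 1 + 3 + 5 + 2 = 11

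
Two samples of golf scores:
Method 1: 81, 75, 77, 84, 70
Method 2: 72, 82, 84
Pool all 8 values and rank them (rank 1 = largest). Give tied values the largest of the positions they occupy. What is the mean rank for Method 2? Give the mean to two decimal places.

Sorted (descending): 84, 84, 82, 81, 77, 75, 72, 70
The 2 values of 84 occupy positions 1–2 → each gets rank 2.
Method 2 values → pooled ranks: 72→7, 82→3, 84→2
Mean rank = (7 + 3 + 2) / 3 = 4.00

4.00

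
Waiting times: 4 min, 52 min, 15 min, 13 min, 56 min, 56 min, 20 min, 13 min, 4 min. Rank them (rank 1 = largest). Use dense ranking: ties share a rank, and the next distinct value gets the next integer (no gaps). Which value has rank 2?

Sorted (descending): 56, 56, 52, 20, 15, 13, 13, 4, 4
The 2 values of 56 share dense rank 1.
The 2 values of 13 share dense rank 5.
The 2 values of 4 share dense rank 6.
Remaining distinct values take the next consecutive integers.
Rank 2 → value 52.

52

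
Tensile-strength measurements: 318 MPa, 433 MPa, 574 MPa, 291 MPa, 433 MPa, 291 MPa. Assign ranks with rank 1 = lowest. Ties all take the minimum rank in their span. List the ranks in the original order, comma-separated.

Sorted (ascending): 291, 291, 318, 433, 433, 574
The 2 values of 291 occupy positions 1–2 → each gets rank 1.
The 2 values of 433 occupy positions 4–5 → each gets rank 4.

3, 4, 6, 1, 4, 1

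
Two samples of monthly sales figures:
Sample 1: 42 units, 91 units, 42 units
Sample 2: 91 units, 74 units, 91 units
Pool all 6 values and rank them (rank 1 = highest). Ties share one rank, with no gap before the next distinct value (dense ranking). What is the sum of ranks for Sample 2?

4

Sorted (descending): 91, 91, 91, 74, 42, 42
The 3 values of 91 share dense rank 1.
The 2 values of 42 share dense rank 3.
Remaining distinct values take the next consecutive integers.
Sample 2 values → pooled ranks: 91→1, 74→2, 91→1
Rank sum = 1 + 2 + 1 = 4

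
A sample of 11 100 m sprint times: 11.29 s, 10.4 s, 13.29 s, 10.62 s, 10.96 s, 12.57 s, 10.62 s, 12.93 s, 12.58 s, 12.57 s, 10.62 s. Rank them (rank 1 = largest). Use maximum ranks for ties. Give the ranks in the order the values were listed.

Sorted (descending): 13.29, 12.93, 12.58, 12.57, 12.57, 11.29, 10.96, 10.62, 10.62, 10.62, 10.4
The 2 values of 12.57 occupy positions 4–5 → each gets rank 5.
The 3 values of 10.62 occupy positions 8–10 → each gets rank 10.

6, 11, 1, 10, 7, 5, 10, 2, 3, 5, 10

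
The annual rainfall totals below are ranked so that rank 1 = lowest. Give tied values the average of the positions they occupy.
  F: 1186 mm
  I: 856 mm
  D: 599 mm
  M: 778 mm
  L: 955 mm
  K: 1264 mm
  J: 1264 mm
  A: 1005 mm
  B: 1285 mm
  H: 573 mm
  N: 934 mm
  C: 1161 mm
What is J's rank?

Sorted (ascending): 573, 599, 778, 856, 934, 955, 1005, 1161, 1186, 1264, 1264, 1285
The 2 values of 1264 occupy positions 10–11 → average rank (10+11)/2 = 10.5.
J has value 1264 mm → rank 10.5.

10.5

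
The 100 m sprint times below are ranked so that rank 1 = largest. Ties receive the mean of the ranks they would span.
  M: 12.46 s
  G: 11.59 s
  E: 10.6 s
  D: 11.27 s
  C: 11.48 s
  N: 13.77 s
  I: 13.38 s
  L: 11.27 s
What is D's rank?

Sorted (descending): 13.77, 13.38, 12.46, 11.59, 11.48, 11.27, 11.27, 10.6
The 2 values of 11.27 occupy positions 6–7 → average rank (6+7)/2 = 6.5.
D has value 11.27 s → rank 6.5.

6.5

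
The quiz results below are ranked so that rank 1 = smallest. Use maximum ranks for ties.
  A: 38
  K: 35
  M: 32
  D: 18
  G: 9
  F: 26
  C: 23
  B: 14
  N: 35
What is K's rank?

8

Sorted (ascending): 9, 14, 18, 23, 26, 32, 35, 35, 38
The 2 values of 35 occupy positions 7–8 → each gets rank 8.
K has value 35 → rank 8.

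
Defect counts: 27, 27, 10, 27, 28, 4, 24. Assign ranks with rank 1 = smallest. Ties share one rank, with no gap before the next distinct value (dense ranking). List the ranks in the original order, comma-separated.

Sorted (ascending): 4, 10, 24, 27, 27, 27, 28
The 3 values of 27 share dense rank 4.
Remaining distinct values take the next consecutive integers.

4, 4, 2, 4, 5, 1, 3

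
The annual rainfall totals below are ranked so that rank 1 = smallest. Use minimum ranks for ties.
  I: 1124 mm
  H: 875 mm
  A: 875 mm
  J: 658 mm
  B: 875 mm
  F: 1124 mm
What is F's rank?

Sorted (ascending): 658, 875, 875, 875, 1124, 1124
The 3 values of 875 occupy positions 2–4 → each gets rank 2.
The 2 values of 1124 occupy positions 5–6 → each gets rank 5.
F has value 1124 mm → rank 5.

5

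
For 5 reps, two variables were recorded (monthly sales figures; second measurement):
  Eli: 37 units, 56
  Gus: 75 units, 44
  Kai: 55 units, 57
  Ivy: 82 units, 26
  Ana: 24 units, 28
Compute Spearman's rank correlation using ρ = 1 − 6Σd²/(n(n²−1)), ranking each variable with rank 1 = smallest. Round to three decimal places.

-0.300

Ranks of variable 1: 2, 4, 3, 5, 1
Ranks of variable 2: 4, 3, 5, 1, 2
d = r₁ − r₂: -2, 1, -2, 4, -1
d²: 4, 1, 4, 16, 1; Σd² = 26
ρ = 1 − 6·26/(5·24) = 1 − 156/120 = -0.300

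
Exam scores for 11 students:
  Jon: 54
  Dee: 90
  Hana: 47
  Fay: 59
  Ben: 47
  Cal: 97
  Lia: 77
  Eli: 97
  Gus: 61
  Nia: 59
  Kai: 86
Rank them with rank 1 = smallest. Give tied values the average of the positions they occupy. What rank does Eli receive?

10.5

Sorted (ascending): 47, 47, 54, 59, 59, 61, 77, 86, 90, 97, 97
The 2 values of 47 occupy positions 1–2 → average rank (1+2)/2 = 1.5.
The 2 values of 59 occupy positions 4–5 → average rank (4+5)/2 = 4.5.
The 2 values of 97 occupy positions 10–11 → average rank (10+11)/2 = 10.5.
Eli has value 97 → rank 10.5.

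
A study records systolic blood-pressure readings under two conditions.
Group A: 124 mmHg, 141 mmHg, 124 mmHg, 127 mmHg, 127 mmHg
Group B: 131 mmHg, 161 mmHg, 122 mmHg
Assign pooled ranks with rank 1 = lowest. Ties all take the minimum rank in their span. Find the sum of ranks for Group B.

15

Sorted (ascending): 122, 124, 124, 127, 127, 131, 141, 161
The 2 values of 124 occupy positions 2–3 → each gets rank 2.
The 2 values of 127 occupy positions 4–5 → each gets rank 4.
Group B values → pooled ranks: 131→6, 161→8, 122→1
Rank sum = 6 + 8 + 1 = 15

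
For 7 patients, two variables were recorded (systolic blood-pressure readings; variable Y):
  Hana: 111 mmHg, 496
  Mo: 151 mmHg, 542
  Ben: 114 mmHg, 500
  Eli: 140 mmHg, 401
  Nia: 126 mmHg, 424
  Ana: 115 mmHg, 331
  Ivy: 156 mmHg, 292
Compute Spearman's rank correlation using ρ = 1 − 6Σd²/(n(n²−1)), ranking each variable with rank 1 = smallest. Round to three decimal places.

-0.321

Ranks of variable 1: 1, 6, 2, 5, 4, 3, 7
Ranks of variable 2: 5, 7, 6, 3, 4, 2, 1
d = r₁ − r₂: -4, -1, -4, 2, 0, 1, 6
d²: 16, 1, 16, 4, 0, 1, 36; Σd² = 74
ρ = 1 − 6·74/(7·48) = 1 − 444/336 = -0.321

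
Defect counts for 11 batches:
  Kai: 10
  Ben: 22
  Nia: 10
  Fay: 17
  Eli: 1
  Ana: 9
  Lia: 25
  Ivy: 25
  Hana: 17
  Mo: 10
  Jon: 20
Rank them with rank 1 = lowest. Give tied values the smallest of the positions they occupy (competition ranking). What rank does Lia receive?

Sorted (ascending): 1, 9, 10, 10, 10, 17, 17, 20, 22, 25, 25
The 3 values of 10 occupy positions 3–5 → each gets rank 3.
The 2 values of 17 occupy positions 6–7 → each gets rank 6.
The 2 values of 25 occupy positions 10–11 → each gets rank 10.
Lia has value 25 → rank 10.

10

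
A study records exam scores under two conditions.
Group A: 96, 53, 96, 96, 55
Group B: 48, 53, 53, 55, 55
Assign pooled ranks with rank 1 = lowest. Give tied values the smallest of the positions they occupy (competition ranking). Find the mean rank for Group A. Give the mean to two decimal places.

Sorted (ascending): 48, 53, 53, 53, 55, 55, 55, 96, 96, 96
The 3 values of 53 occupy positions 2–4 → each gets rank 2.
The 3 values of 55 occupy positions 5–7 → each gets rank 5.
The 3 values of 96 occupy positions 8–10 → each gets rank 8.
Group A values → pooled ranks: 96→8, 53→2, 96→8, 96→8, 55→5
Mean rank = (8 + 2 + 8 + 8 + 5) / 5 = 6.20

6.20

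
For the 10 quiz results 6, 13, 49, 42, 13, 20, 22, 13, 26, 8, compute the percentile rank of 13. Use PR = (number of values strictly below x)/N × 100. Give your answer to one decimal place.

N = 10.
Strictly below 13: 2. Equal to 13: 3.
PR = 2/10 × 100 = 20.0

20.0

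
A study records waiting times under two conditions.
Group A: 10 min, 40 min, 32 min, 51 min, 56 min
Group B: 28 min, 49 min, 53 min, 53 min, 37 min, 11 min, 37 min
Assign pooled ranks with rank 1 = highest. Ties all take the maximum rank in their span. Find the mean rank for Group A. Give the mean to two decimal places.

Sorted (descending): 56, 53, 53, 51, 49, 40, 37, 37, 32, 28, 11, 10
The 2 values of 53 occupy positions 2–3 → each gets rank 3.
The 2 values of 37 occupy positions 7–8 → each gets rank 8.
Group A values → pooled ranks: 10→12, 40→6, 32→9, 51→4, 56→1
Mean rank = (12 + 6 + 9 + 4 + 1) / 5 = 6.40

6.40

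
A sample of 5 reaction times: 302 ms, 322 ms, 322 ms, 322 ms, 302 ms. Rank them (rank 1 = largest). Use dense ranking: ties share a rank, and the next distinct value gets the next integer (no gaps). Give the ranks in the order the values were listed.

Sorted (descending): 322, 322, 322, 302, 302
The 3 values of 322 share dense rank 1.
The 2 values of 302 share dense rank 2.

2, 1, 1, 1, 2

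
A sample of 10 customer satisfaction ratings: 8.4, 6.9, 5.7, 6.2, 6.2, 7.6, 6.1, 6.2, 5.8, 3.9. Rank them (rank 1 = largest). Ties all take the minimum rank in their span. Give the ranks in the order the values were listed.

Sorted (descending): 8.4, 7.6, 6.9, 6.2, 6.2, 6.2, 6.1, 5.8, 5.7, 3.9
The 3 values of 6.2 occupy positions 4–6 → each gets rank 4.

1, 3, 9, 4, 4, 2, 7, 4, 8, 10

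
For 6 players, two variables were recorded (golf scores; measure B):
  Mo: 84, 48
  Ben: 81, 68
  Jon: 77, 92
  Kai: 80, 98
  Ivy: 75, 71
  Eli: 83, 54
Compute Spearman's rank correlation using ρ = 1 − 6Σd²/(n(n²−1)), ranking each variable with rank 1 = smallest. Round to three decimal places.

-0.771

Ranks of variable 1: 6, 4, 2, 3, 1, 5
Ranks of variable 2: 1, 3, 5, 6, 4, 2
d = r₁ − r₂: 5, 1, -3, -3, -3, 3
d²: 25, 1, 9, 9, 9, 9; Σd² = 62
ρ = 1 − 6·62/(6·35) = 1 − 372/210 = -0.771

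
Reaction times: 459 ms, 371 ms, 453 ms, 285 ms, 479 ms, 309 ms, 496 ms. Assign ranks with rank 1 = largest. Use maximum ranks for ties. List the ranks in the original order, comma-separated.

Sorted (descending): 496, 479, 459, 453, 371, 309, 285
No ties — each value takes its position as its rank.

3, 5, 4, 7, 2, 6, 1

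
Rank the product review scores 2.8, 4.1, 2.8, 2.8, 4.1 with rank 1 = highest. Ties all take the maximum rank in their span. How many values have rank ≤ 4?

Sorted (descending): 4.1, 4.1, 2.8, 2.8, 2.8
The 2 values of 4.1 occupy positions 1–2 → each gets rank 2.
The 3 values of 2.8 occupy positions 3–5 → each gets rank 5.
Ranks ≤ 4: {2, 2} → 2 values.

2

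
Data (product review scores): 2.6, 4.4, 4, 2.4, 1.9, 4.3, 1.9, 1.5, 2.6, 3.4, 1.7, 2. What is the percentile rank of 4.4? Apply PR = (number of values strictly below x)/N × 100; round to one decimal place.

N = 12.
Strictly below 4.4: 11. Equal to 4.4: 1.
PR = 11/12 × 100 = 91.7

91.7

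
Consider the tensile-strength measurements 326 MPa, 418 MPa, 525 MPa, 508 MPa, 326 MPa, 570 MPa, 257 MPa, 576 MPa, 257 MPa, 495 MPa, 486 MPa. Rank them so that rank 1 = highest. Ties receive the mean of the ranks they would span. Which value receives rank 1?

576

Sorted (descending): 576, 570, 525, 508, 495, 486, 418, 326, 326, 257, 257
The 2 values of 326 occupy positions 8–9 → average rank (8+9)/2 = 8.5.
The 2 values of 257 occupy positions 10–11 → average rank (10+11)/2 = 10.5.
Rank 1 → value 576.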